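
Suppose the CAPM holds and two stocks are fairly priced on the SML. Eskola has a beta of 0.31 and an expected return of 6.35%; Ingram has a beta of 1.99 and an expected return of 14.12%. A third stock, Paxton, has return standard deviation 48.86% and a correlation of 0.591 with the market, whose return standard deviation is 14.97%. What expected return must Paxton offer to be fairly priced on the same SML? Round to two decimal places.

MRP = (14.12% − 6.35%) / (1.99 − 0.31) = 4.6250%
R_f = 6.35% − 0.31 × 4.6250% = 4.9163%
β_Paxton = ρ·σ_i/σ_m = 0.591 × 48.86 / 14.97 = 1.9289
E(R_Paxton) = R_f + β × MRP = 4.9163% + 1.9289 × 4.6250% = 13.84%

13.84%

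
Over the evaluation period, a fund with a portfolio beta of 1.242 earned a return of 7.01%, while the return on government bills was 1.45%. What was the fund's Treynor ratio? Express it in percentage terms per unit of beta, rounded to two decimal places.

Treynor = (R_P − R_f) / β_P = (7.01% − 1.45%) / 1.2420 = 5.56% / 1.2420 = 4.48%

4.48%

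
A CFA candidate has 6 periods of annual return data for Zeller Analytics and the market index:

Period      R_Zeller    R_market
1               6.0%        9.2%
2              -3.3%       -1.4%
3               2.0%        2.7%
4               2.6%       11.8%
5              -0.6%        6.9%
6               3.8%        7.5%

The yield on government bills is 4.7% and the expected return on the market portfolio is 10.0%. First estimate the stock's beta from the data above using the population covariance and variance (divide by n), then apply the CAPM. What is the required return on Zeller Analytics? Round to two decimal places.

7.34%

Mean R_i = (6.0 − 3.3 + 2.0 + 2.6 − 0.6 + 3.8) / 6 = 1.7500%
Mean R_m = (9.2 − 1.4 + 2.7 + 11.8 + 6.9 + 7.5) / 6 = 6.1167%
Σ(R_i − R̄_i)(R_m − R̄_m) = 56.0350  ⇒  Cov = 56.0350 / 6 = 9.3392
Σ(R_m − R̄_m)² = 112.5083  ⇒  Var(R_m) = 112.5083 / 6 = 18.7514
β = Cov / Var(R_m) = 9.3392 / 18.7514 = 0.4981
MRP = 10.0% − 4.7% = 5.30%
E(R) = R_f + β × MRP = 4.7% + 0.4981 × 5.3% = 7.34%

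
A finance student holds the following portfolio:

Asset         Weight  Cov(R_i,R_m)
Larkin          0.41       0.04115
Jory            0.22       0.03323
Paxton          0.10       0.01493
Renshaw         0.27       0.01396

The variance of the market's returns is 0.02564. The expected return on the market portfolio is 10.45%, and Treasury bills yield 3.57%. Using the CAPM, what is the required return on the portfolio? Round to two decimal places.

β_Larkin = 0.04115 / 0.02564 = 1.6049
β_Jory = 0.03323 / 0.02564 = 1.2960
β_Paxton = 0.01493 / 0.02564 = 0.5823
β_Renshaw = 0.01396 / 0.02564 = 0.5445
β_P = Σ w_i β_i = 0.41×1.6049 + 0.22×1.2960 + 0.10×0.5823 + 0.27×0.5445 = 1.1484
MRP = 10.45% − 3.57% = 6.88%
E(R_P) = R_f + β_P × MRP = 3.57% + 1.1484 × 6.88% = 11.47%

11.47%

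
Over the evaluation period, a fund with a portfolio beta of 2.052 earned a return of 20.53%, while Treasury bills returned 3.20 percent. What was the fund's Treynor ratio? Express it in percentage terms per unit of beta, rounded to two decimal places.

Treynor = (R_P − R_f) / β_P = (20.53% − 3.20%) / 2.0520 = 17.33% / 2.0520 = 8.45%

8.45%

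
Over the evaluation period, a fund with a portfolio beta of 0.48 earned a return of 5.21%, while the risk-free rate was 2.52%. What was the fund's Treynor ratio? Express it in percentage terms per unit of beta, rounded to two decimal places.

Treynor = (R_P − R_f) / β_P = (5.21% − 2.52%) / 0.4800 = 2.69% / 0.4800 = 5.60%

5.60%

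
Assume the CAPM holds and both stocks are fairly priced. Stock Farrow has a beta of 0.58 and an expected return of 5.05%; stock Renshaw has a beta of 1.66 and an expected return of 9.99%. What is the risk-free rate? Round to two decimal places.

2.40%

Both satisfy E(R) = R_f + β·MRP, so the slope of the SML is
MRP = (9.99% − 5.05%) / (1.66 − 0.58) = 4.94% / 1.08 = 4.5741%
R_f = E(R_Farrow) − β_Farrow·MRP = 5.05% − 0.58 × 4.5741% = 2.3970%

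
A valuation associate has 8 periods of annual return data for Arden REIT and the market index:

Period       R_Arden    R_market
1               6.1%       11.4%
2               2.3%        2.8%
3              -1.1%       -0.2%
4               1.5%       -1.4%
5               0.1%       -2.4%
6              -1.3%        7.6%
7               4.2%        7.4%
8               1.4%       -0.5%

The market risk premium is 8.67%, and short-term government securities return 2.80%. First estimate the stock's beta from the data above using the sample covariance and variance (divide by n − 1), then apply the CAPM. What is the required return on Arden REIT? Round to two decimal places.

5.35%

Mean R_i = (6.1 + 2.3 − 1.1 + 1.5 + 0.1 − 1.3 + 4.2 + 1.4) / 8 = 1.6500%
Mean R_m = (11.4 + 2.8 − 0.2 − 1.4 − 2.4 + 7.6 + 7.4 − 0.5) / 8 = 3.0875%
Σ(R_i − R̄_i)(R_m − R̄_m) = 53.6050  ⇒  Cov = 53.6050 / 7 = 7.6579
Σ(R_m − R̄_m)² = 182.0688  ⇒  Var(R_m) = 182.0688 / 7 = 26.0098
β = Cov / Var(R_m) = 7.6579 / 26.0098 = 0.2944
E(R) = R_f + β × MRP = 2.80% + 0.2944 × 8.67% = 5.35%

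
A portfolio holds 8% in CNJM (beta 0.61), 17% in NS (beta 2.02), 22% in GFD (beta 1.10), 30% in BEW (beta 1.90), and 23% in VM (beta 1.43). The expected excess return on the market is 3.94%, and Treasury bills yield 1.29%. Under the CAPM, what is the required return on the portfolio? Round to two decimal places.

7.33%

β_P = Σ w_i β_i = 0.08×0.61 + 0.17×2.02 + 0.22×1.10 + 0.30×1.90 + 0.23×1.43 = 1.5331
E(R_P) = R_f + β_P × MRP = 1.29% + 1.5331 × 3.94% = 7.33%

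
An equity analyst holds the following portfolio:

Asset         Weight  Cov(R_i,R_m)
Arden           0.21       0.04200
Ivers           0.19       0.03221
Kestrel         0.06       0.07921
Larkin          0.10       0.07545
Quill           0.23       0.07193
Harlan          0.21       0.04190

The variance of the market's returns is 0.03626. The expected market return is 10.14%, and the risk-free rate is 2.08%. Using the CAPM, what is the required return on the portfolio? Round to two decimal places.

13.77%

β_Arden = 0.04200 / 0.03626 = 1.1583
β_Ivers = 0.03221 / 0.03626 = 0.8883
β_Kestrel = 0.07921 / 0.03626 = 2.1845
β_Larkin = 0.07545 / 0.03626 = 2.0808
β_Quill = 0.07193 / 0.03626 = 1.9837
β_Harlan = 0.04190 / 0.03626 = 1.1555
β_P = Σ w_i β_i = 0.21×1.1583 + 0.19×0.8883 + 0.06×2.1845 + 0.10×2.0808 + 0.23×1.9837 + 0.21×1.1555 = 1.4501
MRP = 10.14% − 2.08% = 8.06%
E(R_P) = R_f + β_P × MRP = 2.08% + 1.4501 × 8.06% = 13.77%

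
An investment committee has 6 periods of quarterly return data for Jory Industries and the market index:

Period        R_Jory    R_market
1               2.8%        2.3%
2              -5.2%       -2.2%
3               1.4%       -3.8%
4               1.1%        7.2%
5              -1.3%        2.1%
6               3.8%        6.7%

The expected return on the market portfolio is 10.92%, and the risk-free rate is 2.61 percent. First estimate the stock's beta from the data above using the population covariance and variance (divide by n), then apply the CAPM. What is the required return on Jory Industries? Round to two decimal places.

Mean R_i = (2.8 − 5.2 + 1.4 + 1.1 − 1.3 + 3.8) / 6 = 0.4333%
Mean R_m = (2.3 − 2.2 − 3.8 + 7.2 + 2.1 + 6.7) / 6 = 2.0500%
Σ(R_i − R̄_i)(R_m − R̄_m) = 37.8800  ⇒  Cov = 37.8800 / 6 = 6.3133
Σ(R_m − R̄_m)² = 100.4950  ⇒  Var(R_m) = 100.4950 / 6 = 16.7492
β = Cov / Var(R_m) = 6.3133 / 16.7492 = 0.3769
MRP = 10.92% − 2.61% = 8.31%
E(R) = R_f + β × MRP = 2.61% + 0.3769 × 8.31% = 5.74%

5.74%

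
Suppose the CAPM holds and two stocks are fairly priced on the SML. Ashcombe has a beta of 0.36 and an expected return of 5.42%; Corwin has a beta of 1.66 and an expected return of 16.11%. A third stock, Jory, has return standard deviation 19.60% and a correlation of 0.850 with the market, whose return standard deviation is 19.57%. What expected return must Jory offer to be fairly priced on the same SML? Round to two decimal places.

MRP = (16.11% − 5.42%) / (1.66 − 0.36) = 8.2231%
R_f = 5.42% − 0.36 × 8.2231% = 2.4597%
β_Jory = ρ·σ_i/σ_m = 0.850 × 19.60 / 19.57 = 0.8513
E(R_Jory) = R_f + β × MRP = 2.4597% + 0.8513 × 8.2231% = 9.46%

9.46%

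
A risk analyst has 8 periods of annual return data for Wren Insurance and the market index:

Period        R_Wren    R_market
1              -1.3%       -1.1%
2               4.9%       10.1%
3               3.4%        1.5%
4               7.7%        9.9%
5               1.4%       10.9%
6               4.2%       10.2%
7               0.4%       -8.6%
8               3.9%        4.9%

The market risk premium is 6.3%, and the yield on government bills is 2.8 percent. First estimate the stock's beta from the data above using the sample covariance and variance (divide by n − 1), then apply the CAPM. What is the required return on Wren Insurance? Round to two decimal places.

4.44%

Mean R_i = (-1.3 + 4.9 + 3.4 + 7.7 + 1.4 + 4.2 + 0.4 + 3.9) / 8 = 3.0750%
Mean R_m = (-1.1 + 10.1 + 1.5 + 9.9 + 10.9 + 10.2 − 8.6 + 4.9) / 8 = 4.7250%
Σ(R_i − R̄_i)(R_m − R̄_m) = 89.7850  ⇒  Cov = 89.7850 / 7 = 12.8264
Σ(R_m − R̄_m)² = 345.6950  ⇒  Var(R_m) = 345.6950 / 7 = 49.3850
β = Cov / Var(R_m) = 12.8264 / 49.3850 = 0.2597
E(R) = R_f + β × MRP = 2.8% + 0.2597 × 6.3% = 4.44%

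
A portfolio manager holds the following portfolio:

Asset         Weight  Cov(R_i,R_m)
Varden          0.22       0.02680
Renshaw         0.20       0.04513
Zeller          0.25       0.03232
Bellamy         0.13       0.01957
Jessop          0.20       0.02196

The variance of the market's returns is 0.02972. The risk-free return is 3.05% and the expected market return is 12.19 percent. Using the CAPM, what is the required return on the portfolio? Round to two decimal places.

β_Varden = 0.02680 / 0.02972 = 0.9017
β_Renshaw = 0.04513 / 0.02972 = 1.5185
β_Zeller = 0.03232 / 0.02972 = 1.0875
β_Bellamy = 0.01957 / 0.02972 = 0.6585
β_Jessop = 0.02196 / 0.02972 = 0.7389
β_P = Σ w_i β_i = 0.22×0.9017 + 0.20×1.5185 + 0.25×1.0875 + 0.13×0.6585 + 0.20×0.7389 = 1.0073
MRP = 12.19% − 3.05% = 9.14%
E(R_P) = R_f + β_P × MRP = 3.05% + 1.0073 × 9.14% = 12.26%

12.26%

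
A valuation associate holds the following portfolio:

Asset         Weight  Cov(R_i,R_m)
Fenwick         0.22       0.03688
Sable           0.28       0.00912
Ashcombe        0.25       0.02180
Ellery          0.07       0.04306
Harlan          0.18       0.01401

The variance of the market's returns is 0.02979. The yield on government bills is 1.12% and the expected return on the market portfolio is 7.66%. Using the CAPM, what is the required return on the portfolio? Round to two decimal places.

5.87%

β_Fenwick = 0.03688 / 0.02979 = 1.2380
β_Sable = 0.00912 / 0.02979 = 0.3061
β_Ashcombe = 0.02180 / 0.02979 = 0.7318
β_Ellery = 0.04306 / 0.02979 = 1.4455
β_Harlan = 0.01401 / 0.02979 = 0.4703
β_P = Σ w_i β_i = 0.22×1.2380 + 0.28×0.3061 + 0.25×0.7318 + 0.07×1.4455 + 0.18×0.4703 = 0.7269
MRP = 7.66% − 1.12% = 6.54%
E(R_P) = R_f + β_P × MRP = 1.12% + 0.7269 × 6.54% = 5.87%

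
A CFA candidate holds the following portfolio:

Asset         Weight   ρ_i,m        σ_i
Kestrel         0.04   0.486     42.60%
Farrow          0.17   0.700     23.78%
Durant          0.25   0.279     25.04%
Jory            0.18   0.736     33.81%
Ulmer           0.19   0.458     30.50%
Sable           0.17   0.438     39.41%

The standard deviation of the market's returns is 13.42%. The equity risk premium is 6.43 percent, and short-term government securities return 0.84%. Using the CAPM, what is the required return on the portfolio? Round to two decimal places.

8.25%

β_Kestrel = 0.486 × 42.60% / 13.42% = 1.5427
β_Farrow = 0.700 × 23.78% / 13.42% = 1.2404
β_Durant = 0.279 × 25.04% / 13.42% = 0.5206
β_Jory = 0.736 × 33.81% / 13.42% = 1.8543
β_Ulmer = 0.458 × 30.50% / 13.42% = 1.0409
β_Sable = 0.438 × 39.41% / 13.42% = 1.2863
β_P = Σ w_i β_i = 0.04×1.5427 + 0.17×1.2404 + 0.25×0.5206 + 0.18×1.8543 + 0.19×1.0409 + 0.17×1.2863 = 1.1529
E(R_P) = R_f + β_P × MRP = 0.84% + 1.1529 × 6.43% = 8.25%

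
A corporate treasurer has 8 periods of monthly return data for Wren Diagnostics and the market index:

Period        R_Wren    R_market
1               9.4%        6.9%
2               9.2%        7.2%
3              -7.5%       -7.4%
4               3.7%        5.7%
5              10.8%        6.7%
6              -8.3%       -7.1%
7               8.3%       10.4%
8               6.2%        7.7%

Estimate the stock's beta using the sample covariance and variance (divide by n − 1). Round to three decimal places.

1.051

Mean R_i = (9.4 + 9.2 − 7.5 + 3.7 + 10.8 − 8.3 + 8.3 + 6.2) / 8 = 3.9750%
Mean R_m = (6.9 + 7.2 − 7.4 + 5.7 + 6.7 − 7.1 + 10.4 + 7.7) / 8 = 3.7625%
Σ(R_i − R̄_i)(R_m − R̄_m) = 353.3925  ⇒  Cov = 353.3925 / 7 = 50.4846
Σ(R_m − R̄_m)² = 336.1988  ⇒  Var(R_m) = 336.1988 / 7 = 48.0284
β = Cov / Var(R_m) = 50.4846 / 48.0284 = 1.0511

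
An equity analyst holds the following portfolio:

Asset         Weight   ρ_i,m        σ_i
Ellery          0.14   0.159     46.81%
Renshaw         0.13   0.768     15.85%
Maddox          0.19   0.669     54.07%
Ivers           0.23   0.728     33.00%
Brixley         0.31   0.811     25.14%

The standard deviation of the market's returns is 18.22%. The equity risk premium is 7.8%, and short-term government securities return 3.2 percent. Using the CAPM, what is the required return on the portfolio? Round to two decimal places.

β_Ellery = 0.159 × 46.81% / 18.22% = 0.4085
β_Renshaw = 0.768 × 15.85% / 18.22% = 0.6681
β_Maddox = 0.669 × 54.07% / 18.22% = 1.9853
β_Ivers = 0.728 × 33.00% / 18.22% = 1.3186
β_Brixley = 0.811 × 25.14% / 18.22% = 1.1190
β_P = Σ w_i β_i = 0.14×0.4085 + 0.13×0.6681 + 0.19×1.9853 + 0.23×1.3186 + 0.31×1.1190 = 1.1714
E(R_P) = R_f + β_P × MRP = 3.2% + 1.1714 × 7.8% = 12.34%

12.34%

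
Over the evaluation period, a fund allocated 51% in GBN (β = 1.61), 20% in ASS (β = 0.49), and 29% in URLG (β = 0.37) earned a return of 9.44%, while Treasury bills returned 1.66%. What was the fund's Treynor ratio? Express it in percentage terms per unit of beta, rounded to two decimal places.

β_P = 0.51×1.61 + 0.20×0.49 + 0.29×0.37 = 1.0264
Treynor = (R_P − R_f) / β_P = (9.44% − 1.66%) / 1.0264 = 7.78% / 1.0264 = 7.58%

7.58%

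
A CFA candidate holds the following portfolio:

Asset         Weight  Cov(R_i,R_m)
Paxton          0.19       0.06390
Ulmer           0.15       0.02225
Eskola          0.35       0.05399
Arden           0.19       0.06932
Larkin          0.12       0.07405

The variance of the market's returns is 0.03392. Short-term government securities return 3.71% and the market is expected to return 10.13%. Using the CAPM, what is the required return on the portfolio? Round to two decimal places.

β_Paxton = 0.06390 / 0.03392 = 1.8838
β_Ulmer = 0.02225 / 0.03392 = 0.6560
β_Eskola = 0.05399 / 0.03392 = 1.5917
β_Arden = 0.06932 / 0.03392 = 2.0436
β_Larkin = 0.07405 / 0.03392 = 2.1831
β_P = Σ w_i β_i = 0.19×1.8838 + 0.15×0.6560 + 0.35×1.5917 + 0.19×2.0436 + 0.12×2.1831 = 1.6637
MRP = 10.13% − 3.71% = 6.42%
E(R_P) = R_f + β_P × MRP = 3.71% + 1.6637 × 6.42% = 14.39%

14.39%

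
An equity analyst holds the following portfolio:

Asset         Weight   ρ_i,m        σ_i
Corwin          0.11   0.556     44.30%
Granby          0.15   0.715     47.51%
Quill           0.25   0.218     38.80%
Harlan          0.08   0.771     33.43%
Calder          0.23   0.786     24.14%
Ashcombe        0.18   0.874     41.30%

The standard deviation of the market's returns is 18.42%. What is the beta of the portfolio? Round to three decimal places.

β_Corwin = 0.556 × 44.30% / 18.42% = 1.3372
β_Granby = 0.715 × 47.51% / 18.42% = 1.8442
β_Quill = 0.218 × 38.80% / 18.42% = 0.4592
β_Harlan = 0.771 × 33.43% / 18.42% = 1.3993
β_Calder = 0.786 × 24.14% / 18.42% = 1.0301
β_Ashcombe = 0.874 × 41.30% / 18.42% = 1.9596
β_P = Σ w_i β_i = 0.11×1.3372 + 0.15×1.8442 + 0.25×0.4592 + 0.08×1.3993 + 0.23×1.0301 + 0.18×1.9596 = 1.2401

1.240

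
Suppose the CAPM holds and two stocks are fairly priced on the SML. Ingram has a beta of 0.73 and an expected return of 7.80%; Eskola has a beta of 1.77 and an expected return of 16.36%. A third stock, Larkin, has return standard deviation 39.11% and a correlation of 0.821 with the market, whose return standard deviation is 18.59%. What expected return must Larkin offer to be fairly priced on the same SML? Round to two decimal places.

16.01%

MRP = (16.36% − 7.80%) / (1.77 − 0.73) = 8.2308%
R_f = 7.80% − 0.73 × 8.2308% = 1.7915%
β_Larkin = ρ·σ_i/σ_m = 0.821 × 39.11 / 18.59 = 1.7272
E(R_Larkin) = R_f + β × MRP = 1.7915% + 1.7272 × 8.2308% = 16.01%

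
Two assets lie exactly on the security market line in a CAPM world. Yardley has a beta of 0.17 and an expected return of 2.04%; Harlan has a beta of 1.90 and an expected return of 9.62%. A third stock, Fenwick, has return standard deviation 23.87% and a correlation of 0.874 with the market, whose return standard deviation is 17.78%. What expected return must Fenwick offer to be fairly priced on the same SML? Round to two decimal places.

6.44%

MRP = (9.62% − 2.04%) / (1.90 − 0.17) = 4.3815%
R_f = 2.04% − 0.17 × 4.3815% = 1.2951%
β_Fenwick = ρ·σ_i/σ_m = 0.874 × 23.87 / 17.78 = 1.1734
E(R_Fenwick) = R_f + β × MRP = 1.2951% + 1.1734 × 4.3815% = 6.44%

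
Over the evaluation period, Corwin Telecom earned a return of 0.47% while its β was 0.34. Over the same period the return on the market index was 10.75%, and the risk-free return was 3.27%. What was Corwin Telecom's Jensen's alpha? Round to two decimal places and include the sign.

Market excess return = 10.75% − 3.27% = 7.48%
CAPM benchmark = R_f + β(R_m − R_f) = 3.27% + 0.34 × 7.48% = 5.8132%
α = actual − benchmark = 0.47% − 5.8132% = -5.34%

-5.34%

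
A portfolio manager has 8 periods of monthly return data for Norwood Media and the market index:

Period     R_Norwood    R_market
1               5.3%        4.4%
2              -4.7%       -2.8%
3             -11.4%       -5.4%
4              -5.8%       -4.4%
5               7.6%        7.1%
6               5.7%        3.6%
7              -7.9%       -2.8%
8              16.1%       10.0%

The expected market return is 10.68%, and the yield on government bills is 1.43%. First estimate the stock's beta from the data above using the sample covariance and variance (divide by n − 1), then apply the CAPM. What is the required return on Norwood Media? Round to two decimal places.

16.19%

Mean R_i = (5.3 − 4.7 − 11.4 − 5.8 + 7.6 + 5.7 − 7.9 + 16.1) / 8 = 0.6125%
Mean R_m = (4.4 − 2.8 − 5.4 − 4.4 + 7.1 + 3.6 − 2.8 + 10.0) / 8 = 1.2125%
Σ(R_i − R̄_i)(R_m − R̄_m) = 375.2188  ⇒  Cov = 375.2188 / 7 = 53.6027
Σ(R_m − R̄_m)² = 235.1688  ⇒  Var(R_m) = 235.1688 / 7 = 33.5955
β = Cov / Var(R_m) = 53.6027 / 33.5955 = 1.5955
MRP = 10.68% − 1.43% = 9.25%
E(R) = R_f + β × MRP = 1.43% + 1.5955 × 9.25% = 16.19%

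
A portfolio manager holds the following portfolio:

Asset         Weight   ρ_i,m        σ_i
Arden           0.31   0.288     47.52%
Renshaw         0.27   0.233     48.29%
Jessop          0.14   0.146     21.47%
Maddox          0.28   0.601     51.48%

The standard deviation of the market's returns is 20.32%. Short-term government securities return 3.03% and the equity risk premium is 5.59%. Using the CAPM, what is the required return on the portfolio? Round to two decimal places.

7.54%

β_Arden = 0.288 × 47.52% / 20.32% = 0.6735
β_Renshaw = 0.233 × 48.29% / 20.32% = 0.5537
β_Jessop = 0.146 × 21.47% / 20.32% = 0.1543
β_Maddox = 0.601 × 51.48% / 20.32% = 1.5226
β_P = Σ w_i β_i = 0.31×0.6735 + 0.27×0.5537 + 0.14×0.1543 + 0.28×1.5226 = 0.8062
E(R_P) = R_f + β_P × MRP = 3.03% + 0.8062 × 5.59% = 7.54%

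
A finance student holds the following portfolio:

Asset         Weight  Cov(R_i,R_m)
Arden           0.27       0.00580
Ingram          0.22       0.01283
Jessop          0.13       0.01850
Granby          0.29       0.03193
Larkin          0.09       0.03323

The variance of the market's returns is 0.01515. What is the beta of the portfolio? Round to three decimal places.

1.257

β_Arden = 0.00580 / 0.01515 = 0.3828
β_Ingram = 0.01283 / 0.01515 = 0.8469
β_Jessop = 0.01850 / 0.01515 = 1.2211
β_Granby = 0.03193 / 0.01515 = 2.1076
β_Larkin = 0.03323 / 0.01515 = 2.1934
β_P = Σ w_i β_i = 0.27×0.3828 + 0.22×0.8469 + 0.13×1.2211 + 0.29×2.1076 + 0.09×2.1934 = 1.2570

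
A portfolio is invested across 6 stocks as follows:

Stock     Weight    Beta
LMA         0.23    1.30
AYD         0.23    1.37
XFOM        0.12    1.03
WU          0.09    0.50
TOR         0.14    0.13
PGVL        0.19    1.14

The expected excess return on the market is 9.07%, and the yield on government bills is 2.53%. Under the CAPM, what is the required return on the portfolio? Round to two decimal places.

β_P = Σ w_i β_i = 0.23×1.30 + 0.23×1.37 + 0.12×1.03 + 0.09×0.50 + 0.14×0.13 + 0.19×1.14 = 1.0175
E(R_P) = R_f + β_P × MRP = 2.53% + 1.0175 × 9.07% = 11.76%

11.76%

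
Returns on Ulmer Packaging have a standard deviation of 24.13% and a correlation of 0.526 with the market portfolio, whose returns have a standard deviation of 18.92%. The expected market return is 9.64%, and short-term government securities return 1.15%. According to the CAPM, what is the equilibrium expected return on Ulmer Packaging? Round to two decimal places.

β = ρ × σ_i / σ_m = 0.526 × 24.13% / 18.92% = 0.6708
MRP = 9.64% − 1.15% = 8.49%
E(R) = 1.15% + 0.6708 × 8.49% = 6.85%

6.85%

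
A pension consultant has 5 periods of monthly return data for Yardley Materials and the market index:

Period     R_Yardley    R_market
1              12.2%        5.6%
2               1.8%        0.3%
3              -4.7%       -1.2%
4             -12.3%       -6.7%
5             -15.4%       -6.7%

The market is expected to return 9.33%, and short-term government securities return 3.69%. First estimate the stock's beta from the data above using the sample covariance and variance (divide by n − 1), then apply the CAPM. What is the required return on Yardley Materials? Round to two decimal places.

Mean R_i = (12.2 + 1.8 − 4.7 − 12.3 − 15.4) / 5 = -3.6800%
Mean R_m = (5.6 + 0.3 − 1.2 − 6.7 − 6.7) / 5 = -1.7400%
Σ(R_i − R̄_i)(R_m − R̄_m) = 228.0740  ⇒  Cov = 228.0740 / 4 = 57.0185
Σ(R_m − R̄_m)² = 107.5320  ⇒  Var(R_m) = 107.5320 / 4 = 26.8830
β = Cov / Var(R_m) = 57.0185 / 26.8830 = 2.1210
MRP = 9.33% − 3.69% = 5.64%
E(R) = R_f + β × MRP = 3.69% + 2.1210 × 5.64% = 15.65%

15.65%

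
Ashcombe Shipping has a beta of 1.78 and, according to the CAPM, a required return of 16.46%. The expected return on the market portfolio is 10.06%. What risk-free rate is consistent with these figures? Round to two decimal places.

E(R) = R_f + β(E(R_m) − R_f) = R_f(1 − β) + β·E(R_m)
16.46% = R_f × (1 − 1.78) + 1.78 × 10.06%
16.46% = R_f × -0.78 + 17.9068%
R_f = (16.46% − 17.9068%) / -0.78 = 1.85%

1.85%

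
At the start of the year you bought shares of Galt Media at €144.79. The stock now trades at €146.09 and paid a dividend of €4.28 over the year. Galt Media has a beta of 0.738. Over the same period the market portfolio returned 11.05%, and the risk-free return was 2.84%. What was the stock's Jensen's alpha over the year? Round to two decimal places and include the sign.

-5.05%

Realised HPR = (P1 + D1 − P0) / P0 = (146.09 + 4.28 − 144.79) / 144.79 = 5.58 / 144.79 = 3.8539%
MRP = 11.05% − 2.84% = 8.21%
CAPM required = R_f + β·MRP = 2.84% + 0.738 × 8.21% = 8.89898%
α = realised − required = 3.8539% − 8.89898% = -5.05%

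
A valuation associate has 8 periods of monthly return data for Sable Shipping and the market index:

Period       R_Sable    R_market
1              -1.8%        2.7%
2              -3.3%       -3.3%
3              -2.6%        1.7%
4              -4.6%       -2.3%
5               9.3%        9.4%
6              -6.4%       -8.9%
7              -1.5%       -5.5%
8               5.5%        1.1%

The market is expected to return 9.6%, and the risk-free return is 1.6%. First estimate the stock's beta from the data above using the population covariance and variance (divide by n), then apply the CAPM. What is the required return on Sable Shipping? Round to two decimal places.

7.63%

Mean R_i = (-1.8 − 3.3 − 2.6 − 4.6 + 9.3 − 6.4 − 1.5 + 5.5) / 8 = -0.6750%
Mean R_m = (2.7 − 3.3 + 1.7 − 2.3 + 9.4 − 8.9 − 5.5 + 1.1) / 8 = -0.6375%
Σ(R_i − R̄_i)(R_m − R̄_m) = 167.4275  ⇒  Cov = 167.4275 / 8 = 20.9284
Σ(R_m − R̄_m)² = 222.1388  ⇒  Var(R_m) = 222.1388 / 8 = 27.7674
β = Cov / Var(R_m) = 20.9284 / 27.7674 = 0.7537
MRP = 9.6% − 1.6% = 8.00%
E(R) = R_f + β × MRP = 1.6% + 0.7537 × 8.0% = 7.63%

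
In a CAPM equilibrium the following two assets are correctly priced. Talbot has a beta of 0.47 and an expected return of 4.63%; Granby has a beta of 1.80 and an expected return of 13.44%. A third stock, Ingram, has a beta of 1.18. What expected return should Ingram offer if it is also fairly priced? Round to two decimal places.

MRP (SML slope) = (13.44% − 4.63%) / (1.80 − 0.47) = 8.81% / 1.33 = 6.6241%
R_f (intercept) = 4.63% − 0.47 × 6.6241% = 1.5167%
E(R_Ingram) = R_f + β × MRP = 1.5167% + 1.18 × 6.6241% = 9.33%

9.33%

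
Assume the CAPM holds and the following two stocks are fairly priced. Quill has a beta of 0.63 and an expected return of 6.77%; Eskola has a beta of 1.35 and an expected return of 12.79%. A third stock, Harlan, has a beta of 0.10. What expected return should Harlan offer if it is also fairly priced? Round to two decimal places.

MRP (SML slope) = (12.79% − 6.77%) / (1.35 − 0.63) = 6.02% / 0.72 = 8.3611%
R_f (intercept) = 6.77% − 0.63 × 8.3611% = 1.5025%
E(R_Harlan) = R_f + β × MRP = 1.5025% + 0.10 × 8.3611% = 2.34%

2.34%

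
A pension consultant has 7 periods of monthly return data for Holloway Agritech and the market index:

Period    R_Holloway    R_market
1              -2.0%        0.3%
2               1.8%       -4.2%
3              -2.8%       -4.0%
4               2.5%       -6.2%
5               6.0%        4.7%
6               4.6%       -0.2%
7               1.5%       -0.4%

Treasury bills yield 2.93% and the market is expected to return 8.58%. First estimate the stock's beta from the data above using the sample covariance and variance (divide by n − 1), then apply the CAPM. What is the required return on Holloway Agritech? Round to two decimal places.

Mean R_i = (-2.0 + 1.8 − 2.8 + 2.5 + 6.0 + 4.6 + 1.5) / 7 = 1.6571%
Mean R_m = (0.3 − 4.2 − 4.0 − 6.2 + 4.7 − 0.2 − 0.4) / 7 = -1.4286%
Σ(R_i − R̄_i)(R_m − R̄_m) = 30.7914  ⇒  Cov = 30.7914 / 6 = 5.1319
Σ(R_m − R̄_m)² = 80.1743  ⇒  Var(R_m) = 80.1743 / 6 = 13.3624
β = Cov / Var(R_m) = 5.1319 / 13.3624 = 0.3841
MRP = 8.58% − 2.93% = 5.65%
E(R) = R_f + β × MRP = 2.93% + 0.3841 × 5.65% = 5.10%

5.10%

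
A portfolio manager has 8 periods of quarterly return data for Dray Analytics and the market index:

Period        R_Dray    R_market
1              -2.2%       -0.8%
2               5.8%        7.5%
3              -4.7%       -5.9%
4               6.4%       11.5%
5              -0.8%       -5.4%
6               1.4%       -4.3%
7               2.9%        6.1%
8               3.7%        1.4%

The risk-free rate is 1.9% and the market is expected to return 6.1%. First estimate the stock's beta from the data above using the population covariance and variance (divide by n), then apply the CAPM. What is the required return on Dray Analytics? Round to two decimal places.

4.04%

Mean R_i = (-2.2 + 5.8 − 4.7 + 6.4 − 0.8 + 1.4 + 2.9 + 3.7) / 8 = 1.5625%
Mean R_m = (-0.8 + 7.5 − 5.9 + 11.5 − 5.4 − 4.3 + 6.1 + 1.4) / 8 = 1.2625%
Σ(R_i − R̄_i)(R_m − R̄_m) = 151.9788  ⇒  Cov = 151.9788 / 8 = 18.9974
Σ(R_m − R̄_m)² = 298.0188  ⇒  Var(R_m) = 298.0188 / 8 = 37.2524
β = Cov / Var(R_m) = 18.9974 / 37.2524 = 0.5100
MRP = 6.1% − 1.9% = 4.20%
E(R) = R_f + β × MRP = 1.9% + 0.5100 × 4.2% = 4.04%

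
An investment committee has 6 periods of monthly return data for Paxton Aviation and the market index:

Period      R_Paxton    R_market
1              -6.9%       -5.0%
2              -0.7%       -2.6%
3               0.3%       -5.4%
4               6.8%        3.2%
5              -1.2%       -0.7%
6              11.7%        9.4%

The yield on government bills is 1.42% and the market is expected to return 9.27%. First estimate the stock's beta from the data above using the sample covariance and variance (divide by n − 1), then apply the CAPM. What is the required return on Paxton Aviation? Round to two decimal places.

Mean R_i = (-6.9 − 0.7 + 0.3 + 6.8 − 1.2 + 11.7) / 6 = 1.6667%
Mean R_m = (-5.0 − 2.6 − 5.4 + 3.2 − 0.7 + 9.4) / 6 = -0.1833%
Σ(R_i − R̄_i)(R_m − R̄_m) = 169.1133  ⇒  Cov = 169.1133 / 5 = 33.8227
Σ(R_m − R̄_m)² = 159.8083  ⇒  Var(R_m) = 159.8083 / 5 = 31.9617
β = Cov / Var(R_m) = 33.8227 / 31.9617 = 1.0582
MRP = 9.27% − 1.42% = 7.85%
E(R) = R_f + β × MRP = 1.42% + 1.0582 × 7.85% = 9.73%

9.73%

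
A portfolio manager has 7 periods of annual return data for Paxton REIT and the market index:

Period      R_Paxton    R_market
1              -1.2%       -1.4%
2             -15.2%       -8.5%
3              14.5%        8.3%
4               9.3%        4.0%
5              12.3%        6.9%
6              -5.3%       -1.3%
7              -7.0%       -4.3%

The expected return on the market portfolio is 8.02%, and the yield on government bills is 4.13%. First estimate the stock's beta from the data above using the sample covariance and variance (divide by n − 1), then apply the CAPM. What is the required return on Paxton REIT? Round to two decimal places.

11.16%

Mean R_i = (-1.2 − 15.2 + 14.5 + 9.3 + 12.3 − 5.3 − 7.0) / 7 = 1.0571%
Mean R_m = (-1.4 − 8.5 + 8.3 + 4.0 + 6.9 − 1.3 − 4.3) / 7 = 0.5286%
Σ(R_i − R̄_i)(R_m − R̄_m) = 406.3786  ⇒  Cov = 406.3786 / 6 = 67.7298
Σ(R_m − R̄_m)² = 224.9343  ⇒  Var(R_m) = 224.9343 / 6 = 37.4891
β = Cov / Var(R_m) = 67.7298 / 37.4891 = 1.8067
MRP = 8.02% − 4.13% = 3.89%
E(R) = R_f + β × MRP = 4.13% + 1.8067 × 3.89% = 11.16%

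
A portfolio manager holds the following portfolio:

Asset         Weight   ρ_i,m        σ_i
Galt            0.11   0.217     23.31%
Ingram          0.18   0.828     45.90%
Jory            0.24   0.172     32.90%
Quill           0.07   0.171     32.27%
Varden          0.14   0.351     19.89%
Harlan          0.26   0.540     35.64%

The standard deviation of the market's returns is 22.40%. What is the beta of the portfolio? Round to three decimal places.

0.675

β_Galt = 0.217 × 23.31% / 22.40% = 0.2258
β_Ingram = 0.828 × 45.90% / 22.40% = 1.6967
β_Jory = 0.172 × 32.90% / 22.40% = 0.2526
β_Quill = 0.171 × 32.27% / 22.40% = 0.2463
β_Varden = 0.351 × 19.89% / 22.40% = 0.3117
β_Harlan = 0.540 × 35.64% / 22.40% = 0.8592
β_P = Σ w_i β_i = 0.11×0.2258 + 0.18×1.6967 + 0.24×0.2526 + 0.07×0.2463 + 0.14×0.3117 + 0.26×0.8592 = 0.6751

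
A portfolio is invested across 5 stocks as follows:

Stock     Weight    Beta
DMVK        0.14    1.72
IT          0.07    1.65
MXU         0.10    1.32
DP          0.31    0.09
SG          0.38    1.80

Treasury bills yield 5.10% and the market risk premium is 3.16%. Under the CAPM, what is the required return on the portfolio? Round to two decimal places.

β_P = Σ w_i β_i = 0.14×1.72 + 0.07×1.65 + 0.10×1.32 + 0.31×0.09 + 0.38×1.80 = 1.2002
E(R_P) = R_f + β_P × MRP = 5.10% + 1.2002 × 3.16% = 8.89%

8.89%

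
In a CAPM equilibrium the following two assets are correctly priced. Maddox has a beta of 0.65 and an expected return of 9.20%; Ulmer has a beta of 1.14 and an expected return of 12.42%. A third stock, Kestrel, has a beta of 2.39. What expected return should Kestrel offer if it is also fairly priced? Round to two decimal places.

20.63%

MRP (SML slope) = (12.42% − 9.20%) / (1.14 − 0.65) = 3.22% / 0.49 = 6.5714%
R_f (intercept) = 9.20% − 0.65 × 6.5714% = 4.9286%
E(R_Kestrel) = R_f + β × MRP = 4.9286% + 2.39 × 6.5714% = 20.63%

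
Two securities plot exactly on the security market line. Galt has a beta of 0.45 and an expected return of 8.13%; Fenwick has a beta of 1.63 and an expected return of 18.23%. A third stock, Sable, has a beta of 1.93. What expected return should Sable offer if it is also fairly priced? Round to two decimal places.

MRP (SML slope) = (18.23% − 8.13%) / (1.63 − 0.45) = 10.10% / 1.18 = 8.5593%
R_f (intercept) = 8.13% − 0.45 × 8.5593% = 4.2783%
E(R_Sable) = R_f + β × MRP = 4.2783% + 1.93 × 8.5593% = 20.80%

20.80%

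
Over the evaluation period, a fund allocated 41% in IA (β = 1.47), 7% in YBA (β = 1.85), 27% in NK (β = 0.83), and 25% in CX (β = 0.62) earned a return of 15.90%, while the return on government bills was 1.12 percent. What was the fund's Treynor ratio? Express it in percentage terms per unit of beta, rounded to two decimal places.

13.30%

β_P = 0.41×1.47 + 0.07×1.85 + 0.27×0.83 + 0.25×0.62 = 1.1113
Treynor = (R_P − R_f) / β_P = (15.90% − 1.12%) / 1.1113 = 14.78% / 1.1113 = 13.30%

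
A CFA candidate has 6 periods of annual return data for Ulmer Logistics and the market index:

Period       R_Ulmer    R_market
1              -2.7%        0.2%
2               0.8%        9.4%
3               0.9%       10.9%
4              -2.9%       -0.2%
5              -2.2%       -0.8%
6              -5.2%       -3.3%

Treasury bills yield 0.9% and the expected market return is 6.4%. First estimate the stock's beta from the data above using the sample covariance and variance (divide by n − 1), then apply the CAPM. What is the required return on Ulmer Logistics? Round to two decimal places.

3.00%

Mean R_i = (-2.7 + 0.8 + 0.9 − 2.9 − 2.2 − 5.2) / 6 = -1.8833%
Mean R_m = (0.2 + 9.4 + 10.9 − 0.2 − 0.8 − 3.3) / 6 = 2.7000%
Σ(R_i − R̄_i)(R_m − R̄_m) = 66.8000  ⇒  Cov = 66.8000 / 5 = 13.3600
Σ(R_m − R̄_m)² = 175.0400  ⇒  Var(R_m) = 175.0400 / 5 = 35.0080
β = Cov / Var(R_m) = 13.3600 / 35.0080 = 0.3816
MRP = 6.4% − 0.9% = 5.50%
E(R) = R_f + β × MRP = 0.9% + 0.3816 × 5.5% = 3.00%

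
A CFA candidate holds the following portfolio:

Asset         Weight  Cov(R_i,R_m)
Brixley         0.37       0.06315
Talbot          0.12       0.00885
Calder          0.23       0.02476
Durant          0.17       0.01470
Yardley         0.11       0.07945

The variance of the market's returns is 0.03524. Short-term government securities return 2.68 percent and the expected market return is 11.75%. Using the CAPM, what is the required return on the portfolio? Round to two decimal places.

β_Brixley = 0.06315 / 0.03524 = 1.7920
β_Talbot = 0.00885 / 0.03524 = 0.2511
β_Calder = 0.02476 / 0.03524 = 0.7026
β_Durant = 0.01470 / 0.03524 = 0.4171
β_Yardley = 0.07945 / 0.03524 = 2.2545
β_P = Σ w_i β_i = 0.37×1.7920 + 0.12×0.2511 + 0.23×0.7026 + 0.17×0.4171 + 0.11×2.2545 = 1.1737
MRP = 11.75% − 2.68% = 9.07%
E(R_P) = R_f + β_P × MRP = 2.68% + 1.1737 × 9.07% = 13.33%

13.33%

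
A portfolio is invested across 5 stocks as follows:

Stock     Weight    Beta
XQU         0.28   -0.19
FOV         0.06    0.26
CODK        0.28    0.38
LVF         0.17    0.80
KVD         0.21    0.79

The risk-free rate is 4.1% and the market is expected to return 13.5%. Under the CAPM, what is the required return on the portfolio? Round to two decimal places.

7.58%

β_P = Σ w_i β_i = 0.28×-0.19 + 0.06×0.26 + 0.28×0.38 + 0.17×0.80 + 0.21×0.79 = 0.3707
MRP = 13.5% − 4.1% = 9.40%
E(R_P) = R_f + β_P × MRP = 4.1% + 0.3707 × 9.4% = 7.58%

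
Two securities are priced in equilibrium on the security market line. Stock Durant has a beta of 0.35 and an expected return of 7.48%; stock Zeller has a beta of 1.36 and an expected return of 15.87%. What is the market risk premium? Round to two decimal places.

8.31%

Both satisfy E(R) = R_f + β·MRP, so the slope of the SML is
MRP = (15.87% − 7.48%) / (1.36 − 0.35) = 8.39% / 1.01 = 8.3069%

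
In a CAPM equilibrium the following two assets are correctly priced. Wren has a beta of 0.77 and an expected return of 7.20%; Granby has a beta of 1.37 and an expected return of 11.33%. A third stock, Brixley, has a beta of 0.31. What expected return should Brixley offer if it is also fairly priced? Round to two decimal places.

MRP (SML slope) = (11.33% − 7.20%) / (1.37 − 0.77) = 4.13% / 0.60 = 6.8833%
R_f (intercept) = 7.20% − 0.77 × 6.8833% = 1.8999%
E(R_Brixley) = R_f + β × MRP = 1.8999% + 0.31 × 6.8833% = 4.03%

4.03%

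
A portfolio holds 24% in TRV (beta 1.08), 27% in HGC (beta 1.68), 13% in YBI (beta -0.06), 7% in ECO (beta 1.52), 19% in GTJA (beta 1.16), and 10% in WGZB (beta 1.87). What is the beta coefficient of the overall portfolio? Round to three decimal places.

1.219

β_P = Σ w_i β_i = 0.24×1.08 + 0.27×1.68 + 0.13×-0.06 + 0.07×1.52 + 0.19×1.16 + 0.10×1.87 = 1.2188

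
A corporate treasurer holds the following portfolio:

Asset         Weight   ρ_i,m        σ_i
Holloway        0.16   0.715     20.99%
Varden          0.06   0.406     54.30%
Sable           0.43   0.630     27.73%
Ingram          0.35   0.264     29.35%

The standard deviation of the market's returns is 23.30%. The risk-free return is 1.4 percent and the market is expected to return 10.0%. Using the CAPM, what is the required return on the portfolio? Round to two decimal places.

6.55%

β_Holloway = 0.715 × 20.99% / 23.30% = 0.6441
β_Varden = 0.406 × 54.30% / 23.30% = 0.9462
β_Sable = 0.630 × 27.73% / 23.30% = 0.7498
β_Ingram = 0.264 × 29.35% / 23.30% = 0.3325
β_P = Σ w_i β_i = 0.16×0.6441 + 0.06×0.9462 + 0.43×0.7498 + 0.35×0.3325 = 0.5986
MRP = 10.0% − 1.4% = 8.60%
E(R_P) = R_f + β_P × MRP = 1.4% + 0.5986 × 8.6% = 6.55%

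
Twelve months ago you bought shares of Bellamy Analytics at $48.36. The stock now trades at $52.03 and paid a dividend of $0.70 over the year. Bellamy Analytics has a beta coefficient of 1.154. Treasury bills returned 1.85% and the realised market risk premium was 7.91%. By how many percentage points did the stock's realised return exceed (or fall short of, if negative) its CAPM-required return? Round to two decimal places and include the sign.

Realised HPR = (P1 + D1 − P0) / P0 = (52.03 + 0.70 − 48.36) / 48.36 = 4.37 / 48.36 = 9.0364%
CAPM required = R_f + β·MRP = 1.85% + 1.154 × 7.91% = 10.97814%
α = realised − required = 9.0364% − 10.97814% = -1.94%

-1.94%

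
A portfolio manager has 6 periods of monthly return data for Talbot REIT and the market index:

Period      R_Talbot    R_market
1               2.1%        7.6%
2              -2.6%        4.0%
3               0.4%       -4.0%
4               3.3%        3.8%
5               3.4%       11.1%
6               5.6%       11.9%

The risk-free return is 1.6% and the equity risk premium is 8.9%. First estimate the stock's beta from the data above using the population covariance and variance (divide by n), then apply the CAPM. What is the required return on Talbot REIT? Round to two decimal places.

4.24%

Mean R_i = (2.1 − 2.6 + 0.4 + 3.3 + 3.4 + 5.6) / 6 = 2.0333%
Mean R_m = (7.6 + 4.0 − 4.0 + 3.8 + 11.1 + 11.9) / 6 = 5.7333%
Σ(R_i − R̄_i)(R_m − R̄_m) = 50.9333  ⇒  Cov = 50.9333 / 6 = 8.4889
Σ(R_m − R̄_m)² = 171.7933  ⇒  Var(R_m) = 171.7933 / 6 = 28.6322
β = Cov / Var(R_m) = 8.4889 / 28.6322 = 0.2965
E(R) = R_f + β × MRP = 1.6% + 0.2965 × 8.9% = 4.24%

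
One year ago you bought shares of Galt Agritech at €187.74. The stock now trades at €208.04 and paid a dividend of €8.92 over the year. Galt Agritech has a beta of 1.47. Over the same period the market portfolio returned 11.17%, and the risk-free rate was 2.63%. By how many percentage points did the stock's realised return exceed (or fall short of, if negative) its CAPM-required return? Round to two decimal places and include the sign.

Realised HPR = (P1 + D1 − P0) / P0 = (208.04 + 8.92 − 187.74) / 187.74 = 29.22 / 187.74 = 15.5641%
MRP = 11.17% − 2.63% = 8.54%
CAPM required = R_f + β·MRP = 2.63% + 1.47 × 8.54% = 15.1838%
α = realised − required = 15.5641% − 15.1838% = +0.38%

+0.38%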